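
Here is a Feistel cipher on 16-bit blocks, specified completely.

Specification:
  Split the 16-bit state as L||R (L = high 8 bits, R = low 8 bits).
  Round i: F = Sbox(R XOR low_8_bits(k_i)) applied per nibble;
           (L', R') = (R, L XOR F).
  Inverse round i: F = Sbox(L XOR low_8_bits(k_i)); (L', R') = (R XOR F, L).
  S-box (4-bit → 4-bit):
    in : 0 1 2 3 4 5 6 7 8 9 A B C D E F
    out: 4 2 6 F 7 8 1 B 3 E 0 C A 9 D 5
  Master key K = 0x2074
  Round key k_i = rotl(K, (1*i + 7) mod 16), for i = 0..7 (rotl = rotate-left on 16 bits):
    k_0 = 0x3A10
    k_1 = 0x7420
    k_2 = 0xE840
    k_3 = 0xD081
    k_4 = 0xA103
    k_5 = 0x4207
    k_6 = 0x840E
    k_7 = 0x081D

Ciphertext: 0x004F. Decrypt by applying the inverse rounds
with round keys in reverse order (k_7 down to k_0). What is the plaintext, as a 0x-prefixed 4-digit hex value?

s_0 = ciphertext = 0x004F
s_1 = InvRound(s_0, k_7) = 0x6600
s_2 = InvRound(s_1, k_6) = 0x1366
s_3 = InvRound(s_2, k_5) = 0x4113
s_4 = InvRound(s_3, k_4) = 0x6541
s_5 = InvRound(s_4, k_3) = 0x9665
s_6 = InvRound(s_5, k_2) = 0xF496
s_7 = InvRound(s_6, k_1) = 0x01F4
s_8 = InvRound(s_7, k_0) = 0xD601

0xD601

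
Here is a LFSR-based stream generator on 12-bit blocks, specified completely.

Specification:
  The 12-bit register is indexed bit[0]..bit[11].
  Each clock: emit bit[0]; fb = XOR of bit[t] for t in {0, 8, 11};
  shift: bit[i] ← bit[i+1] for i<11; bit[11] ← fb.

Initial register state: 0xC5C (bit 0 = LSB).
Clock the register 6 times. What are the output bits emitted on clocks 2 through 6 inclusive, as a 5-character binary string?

reg_0 = 0xC5C
clock 1: out=0, reg = 0xE2E
clock 2: out=0, reg = 0xF17
clock 3: out=1, reg = 0xF8B
clock 4: out=1, reg = 0xFC5
clock 5: out=1, reg = 0xFE2
clock 6: out=0, reg = 0x7F1

01110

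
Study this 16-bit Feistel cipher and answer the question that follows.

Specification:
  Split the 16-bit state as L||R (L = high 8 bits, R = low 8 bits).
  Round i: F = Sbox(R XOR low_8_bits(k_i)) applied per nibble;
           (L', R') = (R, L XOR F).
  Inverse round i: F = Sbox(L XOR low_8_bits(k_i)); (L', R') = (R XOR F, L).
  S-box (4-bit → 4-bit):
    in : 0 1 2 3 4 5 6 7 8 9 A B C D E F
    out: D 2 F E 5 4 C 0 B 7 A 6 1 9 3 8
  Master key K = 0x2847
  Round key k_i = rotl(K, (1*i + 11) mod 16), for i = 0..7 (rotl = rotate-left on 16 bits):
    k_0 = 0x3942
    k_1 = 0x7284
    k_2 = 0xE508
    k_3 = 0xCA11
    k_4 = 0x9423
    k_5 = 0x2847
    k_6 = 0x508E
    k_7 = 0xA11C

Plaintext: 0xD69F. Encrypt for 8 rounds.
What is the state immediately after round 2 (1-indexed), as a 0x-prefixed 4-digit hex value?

0x4F89

s_0 = plaintext = 0xD69F
s_1 = Round(s_0, k_0) = 0x9F4F
s_2 = Round(s_1, k_1) = 0x4F89
s_3 = Round(s_2, k_2) = 0x89FD
s_4 = Round(s_3, k_3) = 0xFDB8
s_5 = Round(s_4, k_4) = 0xB88B
s_6 = Round(s_5, k_5) = 0x8BA9
s_7 = Round(s_6, k_6) = 0xA97B
s_8 = Round(s_7, k_7) = 0x7B69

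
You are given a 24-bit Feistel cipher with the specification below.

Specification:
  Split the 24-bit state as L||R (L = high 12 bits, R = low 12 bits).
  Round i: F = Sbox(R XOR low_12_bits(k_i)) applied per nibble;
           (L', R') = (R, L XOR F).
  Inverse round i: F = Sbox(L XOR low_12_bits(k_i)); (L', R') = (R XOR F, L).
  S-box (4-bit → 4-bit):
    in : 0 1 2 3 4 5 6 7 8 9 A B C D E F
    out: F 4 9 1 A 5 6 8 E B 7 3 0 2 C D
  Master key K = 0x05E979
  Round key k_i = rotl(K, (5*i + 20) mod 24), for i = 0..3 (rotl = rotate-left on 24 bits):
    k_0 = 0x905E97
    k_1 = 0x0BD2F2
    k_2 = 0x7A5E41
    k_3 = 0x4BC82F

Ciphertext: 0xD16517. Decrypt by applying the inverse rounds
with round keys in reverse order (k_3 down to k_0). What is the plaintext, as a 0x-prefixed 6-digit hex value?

s_0 = ciphertext = 0xD16517
s_1 = InvRound(s_0, k_3) = 0x00CD16
s_2 = InvRound(s_1, k_2) = 0x1B400C
s_3 = InvRound(s_2, k_1) = 0x1AA1B4
s_4 = InvRound(s_3, k_0) = 0xCA61AA

0xCA61AA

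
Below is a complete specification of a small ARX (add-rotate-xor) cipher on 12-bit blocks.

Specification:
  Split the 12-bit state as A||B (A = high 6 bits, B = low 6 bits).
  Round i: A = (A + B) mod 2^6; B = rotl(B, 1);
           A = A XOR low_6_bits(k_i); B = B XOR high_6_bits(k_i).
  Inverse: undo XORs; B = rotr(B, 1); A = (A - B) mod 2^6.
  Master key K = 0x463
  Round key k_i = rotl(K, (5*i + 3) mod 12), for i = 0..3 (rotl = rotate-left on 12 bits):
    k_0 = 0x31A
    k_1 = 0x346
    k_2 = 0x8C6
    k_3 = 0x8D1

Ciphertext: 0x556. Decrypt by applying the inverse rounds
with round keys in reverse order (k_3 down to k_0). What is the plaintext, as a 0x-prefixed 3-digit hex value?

0x39E

s_0 = ciphertext = 0x556
s_1 = InvRound(s_0, k_3) = 0x2BA
s_2 = InvRound(s_1, k_2) = 0x82C
s_3 = InvRound(s_2, k_1) = 0xDB0
s_4 = InvRound(s_3, k_0) = 0x39E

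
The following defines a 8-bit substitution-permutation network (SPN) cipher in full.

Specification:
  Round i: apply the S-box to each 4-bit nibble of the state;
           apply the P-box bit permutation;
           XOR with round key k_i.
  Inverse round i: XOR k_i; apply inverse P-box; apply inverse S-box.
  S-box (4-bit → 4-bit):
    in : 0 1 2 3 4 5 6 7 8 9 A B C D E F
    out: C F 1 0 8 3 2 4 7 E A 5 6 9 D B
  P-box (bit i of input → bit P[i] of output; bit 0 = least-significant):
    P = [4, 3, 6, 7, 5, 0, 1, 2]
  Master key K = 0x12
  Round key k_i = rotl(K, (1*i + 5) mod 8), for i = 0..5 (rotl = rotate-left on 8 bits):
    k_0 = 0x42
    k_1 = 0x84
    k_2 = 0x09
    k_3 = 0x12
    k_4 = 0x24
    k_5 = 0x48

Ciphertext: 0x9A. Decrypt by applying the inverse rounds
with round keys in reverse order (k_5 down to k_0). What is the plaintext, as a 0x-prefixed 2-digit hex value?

0x75

s_0 = ciphertext = 0x9A
s_1 = InvRound(s_0, k_5) = 0x7E
s_2 = InvRound(s_1, k_4) = 0x78
s_3 = InvRound(s_2, k_3) = 0xBC
s_4 = InvRound(s_3, k_2) = 0xFD
s_5 = InvRound(s_4, k_1) = 0x58
s_6 = InvRound(s_5, k_0) = 0x75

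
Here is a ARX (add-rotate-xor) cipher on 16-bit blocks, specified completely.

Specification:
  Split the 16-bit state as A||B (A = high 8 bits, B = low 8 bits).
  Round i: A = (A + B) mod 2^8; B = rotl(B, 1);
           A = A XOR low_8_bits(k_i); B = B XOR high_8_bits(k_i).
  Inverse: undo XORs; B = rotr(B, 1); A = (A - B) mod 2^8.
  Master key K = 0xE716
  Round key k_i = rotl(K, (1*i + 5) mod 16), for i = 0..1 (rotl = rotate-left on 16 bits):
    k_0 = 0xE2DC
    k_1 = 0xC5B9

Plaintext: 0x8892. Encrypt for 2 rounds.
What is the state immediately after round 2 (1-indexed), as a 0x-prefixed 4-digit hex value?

s_0 = plaintext = 0x8892
s_1 = Round(s_0, k_0) = 0xC6C7
s_2 = Round(s_1, k_1) = 0x344A

0x344A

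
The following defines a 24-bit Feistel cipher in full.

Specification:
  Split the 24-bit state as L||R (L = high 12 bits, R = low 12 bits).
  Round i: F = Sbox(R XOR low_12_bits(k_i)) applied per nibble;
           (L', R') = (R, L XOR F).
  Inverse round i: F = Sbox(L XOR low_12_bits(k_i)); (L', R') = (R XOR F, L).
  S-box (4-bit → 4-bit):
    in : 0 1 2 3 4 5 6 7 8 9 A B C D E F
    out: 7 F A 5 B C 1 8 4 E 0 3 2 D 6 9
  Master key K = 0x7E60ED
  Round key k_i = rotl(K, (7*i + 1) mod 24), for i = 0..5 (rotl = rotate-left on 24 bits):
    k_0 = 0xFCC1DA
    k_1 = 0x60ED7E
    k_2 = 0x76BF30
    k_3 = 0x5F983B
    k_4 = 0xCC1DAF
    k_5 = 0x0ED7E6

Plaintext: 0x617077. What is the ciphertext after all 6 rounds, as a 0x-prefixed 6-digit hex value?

s_0 = plaintext = 0x617077
s_1 = Round(s_0, k_0) = 0x07791A
s_2 = Round(s_1, k_1) = 0x91AB6C
s_3 = Round(s_2, k_2) = 0xB6C2D8
s_4 = Round(s_3, k_3) = 0x2D8B09
s_5 = Round(s_4, k_4) = 0xB093D9
s_6 = Round(s_5, k_5) = 0x3D9050

0x3D9050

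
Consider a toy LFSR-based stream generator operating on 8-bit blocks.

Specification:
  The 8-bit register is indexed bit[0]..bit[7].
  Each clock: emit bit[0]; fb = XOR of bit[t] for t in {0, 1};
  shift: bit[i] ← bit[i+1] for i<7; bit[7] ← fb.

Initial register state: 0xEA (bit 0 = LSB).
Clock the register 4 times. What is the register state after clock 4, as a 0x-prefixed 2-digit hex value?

0xFE

reg_0 = 0xEA
clock 1: out=0, reg = 0xF5
clock 2: out=1, reg = 0xFA
clock 3: out=0, reg = 0xFD
clock 4: out=1, reg = 0xFE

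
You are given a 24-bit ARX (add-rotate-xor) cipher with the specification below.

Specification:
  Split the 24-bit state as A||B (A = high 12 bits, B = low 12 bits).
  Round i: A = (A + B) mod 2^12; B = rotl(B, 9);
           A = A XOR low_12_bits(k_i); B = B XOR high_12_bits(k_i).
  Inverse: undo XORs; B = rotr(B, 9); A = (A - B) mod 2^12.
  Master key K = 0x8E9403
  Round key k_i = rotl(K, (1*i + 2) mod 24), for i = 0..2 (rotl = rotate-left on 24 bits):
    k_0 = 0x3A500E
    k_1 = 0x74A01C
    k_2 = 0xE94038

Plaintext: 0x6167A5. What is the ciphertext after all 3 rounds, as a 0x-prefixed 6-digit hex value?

s_0 = plaintext = 0x6167A5
s_1 = Round(s_0, k_0) = 0xDB5951
s_2 = Round(s_1, k_1) = 0x71A460
s_3 = Round(s_2, k_2) = 0xB42E18

0xB42E18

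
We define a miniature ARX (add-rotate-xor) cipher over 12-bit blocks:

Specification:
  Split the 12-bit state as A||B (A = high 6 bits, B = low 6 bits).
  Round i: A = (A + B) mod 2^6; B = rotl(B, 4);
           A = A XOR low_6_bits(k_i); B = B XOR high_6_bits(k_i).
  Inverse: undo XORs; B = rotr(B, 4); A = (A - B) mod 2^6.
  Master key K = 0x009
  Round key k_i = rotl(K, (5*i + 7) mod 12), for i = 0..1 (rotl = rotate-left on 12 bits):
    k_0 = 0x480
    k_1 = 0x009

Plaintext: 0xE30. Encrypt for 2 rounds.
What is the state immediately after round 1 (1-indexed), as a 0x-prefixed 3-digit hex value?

0xA1E

s_0 = plaintext = 0xE30
s_1 = Round(s_0, k_0) = 0xA1E
s_2 = Round(s_1, k_1) = 0x3E7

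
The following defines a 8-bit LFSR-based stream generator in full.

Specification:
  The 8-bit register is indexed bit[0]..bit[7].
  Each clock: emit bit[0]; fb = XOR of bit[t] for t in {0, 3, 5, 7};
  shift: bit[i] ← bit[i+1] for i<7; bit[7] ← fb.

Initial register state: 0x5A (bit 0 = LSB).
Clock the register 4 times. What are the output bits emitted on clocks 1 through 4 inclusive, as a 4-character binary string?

0101

reg_0 = 0x5A
clock 1: out=0, reg = 0xAD
clock 2: out=1, reg = 0x56
clock 3: out=0, reg = 0x2B
clock 4: out=1, reg = 0x95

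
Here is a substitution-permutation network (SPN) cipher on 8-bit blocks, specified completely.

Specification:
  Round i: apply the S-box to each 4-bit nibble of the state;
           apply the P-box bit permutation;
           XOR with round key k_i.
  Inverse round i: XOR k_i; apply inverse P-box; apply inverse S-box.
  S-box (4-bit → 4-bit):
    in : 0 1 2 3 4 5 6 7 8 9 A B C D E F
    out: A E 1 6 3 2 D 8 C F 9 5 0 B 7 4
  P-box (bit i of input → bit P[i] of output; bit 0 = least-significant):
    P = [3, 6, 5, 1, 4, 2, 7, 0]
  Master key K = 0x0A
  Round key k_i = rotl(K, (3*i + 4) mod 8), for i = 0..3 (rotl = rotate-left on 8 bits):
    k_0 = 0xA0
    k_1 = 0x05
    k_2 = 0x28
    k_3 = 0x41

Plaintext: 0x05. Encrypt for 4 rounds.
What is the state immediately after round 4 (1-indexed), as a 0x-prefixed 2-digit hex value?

s_0 = plaintext = 0x05
s_1 = Round(s_0, k_0) = 0xE5
s_2 = Round(s_1, k_1) = 0xD1
s_3 = Round(s_2, k_2) = 0x5F
s_4 = Round(s_3, k_3) = 0x65

0x65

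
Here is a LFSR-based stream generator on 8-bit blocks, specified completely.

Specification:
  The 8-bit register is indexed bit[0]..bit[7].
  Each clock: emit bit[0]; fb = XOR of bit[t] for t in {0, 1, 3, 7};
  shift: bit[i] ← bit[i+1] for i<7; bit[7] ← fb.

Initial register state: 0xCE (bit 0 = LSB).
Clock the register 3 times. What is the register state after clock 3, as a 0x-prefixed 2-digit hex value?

0xF9

reg_0 = 0xCE
clock 1: out=0, reg = 0xE7
clock 2: out=1, reg = 0xF3
clock 3: out=1, reg = 0xF9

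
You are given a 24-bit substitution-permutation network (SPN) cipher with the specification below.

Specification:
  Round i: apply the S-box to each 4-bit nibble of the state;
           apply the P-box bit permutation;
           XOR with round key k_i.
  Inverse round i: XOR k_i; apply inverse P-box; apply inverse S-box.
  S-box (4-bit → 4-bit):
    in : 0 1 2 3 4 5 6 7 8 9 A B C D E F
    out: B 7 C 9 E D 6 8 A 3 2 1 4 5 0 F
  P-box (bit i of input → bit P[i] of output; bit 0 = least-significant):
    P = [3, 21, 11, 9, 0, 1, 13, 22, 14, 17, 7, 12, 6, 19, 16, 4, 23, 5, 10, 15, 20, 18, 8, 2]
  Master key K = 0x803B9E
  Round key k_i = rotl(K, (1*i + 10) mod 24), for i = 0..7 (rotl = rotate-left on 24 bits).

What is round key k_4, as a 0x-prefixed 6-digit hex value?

K = 0x803B9E
k_0 = rotl(K, (1*0+10) mod 24) = rotl(K, 10) = 0xEE7A00
k_1 = rotl(K, (1*1+10) mod 24) = rotl(K, 11) = 0xDCF401
k_2 = rotl(K, (1*2+10) mod 24) = rotl(K, 12) = 0xB9E803
k_3 = rotl(K, (1*3+10) mod 24) = rotl(K, 13) = 0x73D007
k_4 = rotl(K, (1*4+10) mod 24) = rotl(K, 14) = 0xE7A00E

0xE7A00E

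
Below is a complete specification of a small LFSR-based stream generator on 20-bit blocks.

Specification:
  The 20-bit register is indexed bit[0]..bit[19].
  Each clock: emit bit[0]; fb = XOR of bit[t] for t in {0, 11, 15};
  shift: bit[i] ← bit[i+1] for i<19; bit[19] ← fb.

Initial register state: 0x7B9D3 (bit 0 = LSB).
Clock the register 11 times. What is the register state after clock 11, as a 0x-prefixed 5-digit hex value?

reg_0 = 0x7B9D3
clock 1: out=1, reg = 0xBDCE9
clock 2: out=1, reg = 0xDEE74
clock 3: out=0, reg = 0x6F73A
clock 4: out=0, reg = 0xB7B9D
clock 5: out=1, reg = 0x5BDCE
clock 6: out=0, reg = 0x2DEE7
clock 7: out=1, reg = 0x96F73
clock 8: out=1, reg = 0x4B7B9
clock 9: out=1, reg = 0x25BDC
clock 10: out=0, reg = 0x92DEE
clock 11: out=0, reg = 0xC96F7

0xC96F7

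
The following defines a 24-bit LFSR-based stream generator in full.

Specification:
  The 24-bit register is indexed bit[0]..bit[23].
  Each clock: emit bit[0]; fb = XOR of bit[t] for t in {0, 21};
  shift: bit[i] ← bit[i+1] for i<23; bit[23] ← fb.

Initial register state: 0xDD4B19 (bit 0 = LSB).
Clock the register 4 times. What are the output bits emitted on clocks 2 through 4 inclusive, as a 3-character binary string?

reg_0 = 0xDD4B19
clock 1: out=1, reg = 0xEEA58C
clock 2: out=0, reg = 0xF752C6
clock 3: out=0, reg = 0xFBA963
clock 4: out=1, reg = 0x7DD4B1

001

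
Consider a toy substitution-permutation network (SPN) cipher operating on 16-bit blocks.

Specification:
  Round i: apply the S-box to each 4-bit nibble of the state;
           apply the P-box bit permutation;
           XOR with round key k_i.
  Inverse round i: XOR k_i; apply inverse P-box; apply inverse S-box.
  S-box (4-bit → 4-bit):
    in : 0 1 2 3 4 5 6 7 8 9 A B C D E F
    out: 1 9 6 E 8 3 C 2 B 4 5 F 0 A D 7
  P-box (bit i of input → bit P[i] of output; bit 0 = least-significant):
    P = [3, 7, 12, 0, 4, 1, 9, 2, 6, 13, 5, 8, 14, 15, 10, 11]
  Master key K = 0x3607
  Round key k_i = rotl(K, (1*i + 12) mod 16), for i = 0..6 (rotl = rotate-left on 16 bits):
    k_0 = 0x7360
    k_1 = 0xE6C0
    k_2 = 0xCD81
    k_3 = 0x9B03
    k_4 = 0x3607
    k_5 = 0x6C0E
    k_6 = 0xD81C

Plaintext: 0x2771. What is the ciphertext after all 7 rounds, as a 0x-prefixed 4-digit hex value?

s_0 = plaintext = 0x2771
s_1 = Round(s_0, k_0) = 0xD76B
s_2 = Round(s_1, k_1) = 0x5C4D
s_3 = Round(s_2, k_2) = 0x0D04
s_4 = Round(s_3, k_3) = 0xFA12
s_5 = Round(s_4, k_4) = 0xE2F3
s_6 = Round(s_5, k_5) = 0x12BD
s_7 = Round(s_6, k_6) = 0xB2AB

0xB2AB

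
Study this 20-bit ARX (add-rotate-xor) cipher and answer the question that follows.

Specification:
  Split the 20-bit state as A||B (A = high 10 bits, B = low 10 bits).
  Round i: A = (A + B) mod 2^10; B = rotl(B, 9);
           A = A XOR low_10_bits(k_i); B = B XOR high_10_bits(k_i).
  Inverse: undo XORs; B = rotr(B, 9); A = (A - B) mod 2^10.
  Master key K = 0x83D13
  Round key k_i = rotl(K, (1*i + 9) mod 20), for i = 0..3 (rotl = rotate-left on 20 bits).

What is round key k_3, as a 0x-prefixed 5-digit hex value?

K = 0x83D13
k_0 = rotl(K, (1*0+9) mod 20) = rotl(K, 9) = 0xA2707
k_1 = rotl(K, (1*1+9) mod 20) = rotl(K, 10) = 0x44E0F
k_2 = rotl(K, (1*2+9) mod 20) = rotl(K, 11) = 0x89C1E
k_3 = rotl(K, (1*3+9) mod 20) = rotl(K, 12) = 0x1383D

0x1383D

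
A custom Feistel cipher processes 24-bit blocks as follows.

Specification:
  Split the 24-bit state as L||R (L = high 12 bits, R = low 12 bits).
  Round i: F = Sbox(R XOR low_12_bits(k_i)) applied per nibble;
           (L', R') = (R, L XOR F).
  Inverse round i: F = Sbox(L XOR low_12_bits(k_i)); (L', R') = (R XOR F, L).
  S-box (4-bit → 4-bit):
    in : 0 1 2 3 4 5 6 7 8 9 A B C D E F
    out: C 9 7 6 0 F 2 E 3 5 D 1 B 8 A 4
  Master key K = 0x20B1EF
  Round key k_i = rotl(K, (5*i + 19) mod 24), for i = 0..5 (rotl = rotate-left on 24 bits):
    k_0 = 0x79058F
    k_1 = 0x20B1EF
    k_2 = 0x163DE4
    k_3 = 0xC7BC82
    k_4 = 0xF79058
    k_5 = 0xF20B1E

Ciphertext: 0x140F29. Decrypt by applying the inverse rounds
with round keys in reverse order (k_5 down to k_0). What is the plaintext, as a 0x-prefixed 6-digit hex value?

s_0 = ciphertext = 0x140F29
s_1 = InvRound(s_0, k_5) = 0x2D3140
s_2 = InvRound(s_1, k_4) = 0x6712D3
s_3 = InvRound(s_2, k_3) = 0xF95671
s_4 = InvRound(s_3, k_2) = 0x198F95
s_5 = InvRound(s_4, k_1) = 0x37B198
s_6 = InvRound(s_5, k_0) = 0x3D837B

0x3D837B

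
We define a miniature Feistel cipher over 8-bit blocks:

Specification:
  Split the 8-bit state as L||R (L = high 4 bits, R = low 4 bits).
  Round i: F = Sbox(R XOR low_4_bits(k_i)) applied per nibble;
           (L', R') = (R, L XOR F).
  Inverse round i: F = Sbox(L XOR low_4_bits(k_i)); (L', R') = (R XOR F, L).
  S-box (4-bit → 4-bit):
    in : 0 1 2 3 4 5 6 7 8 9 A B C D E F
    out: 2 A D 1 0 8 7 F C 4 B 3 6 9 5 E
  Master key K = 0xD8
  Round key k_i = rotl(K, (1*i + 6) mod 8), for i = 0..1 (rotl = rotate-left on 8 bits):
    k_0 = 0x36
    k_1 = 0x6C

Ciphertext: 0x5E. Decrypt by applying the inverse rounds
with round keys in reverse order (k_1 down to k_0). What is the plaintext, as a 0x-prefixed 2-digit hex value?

s_0 = ciphertext = 0x5E
s_1 = InvRound(s_0, k_1) = 0xA5
s_2 = InvRound(s_1, k_0) = 0x3A

0x3A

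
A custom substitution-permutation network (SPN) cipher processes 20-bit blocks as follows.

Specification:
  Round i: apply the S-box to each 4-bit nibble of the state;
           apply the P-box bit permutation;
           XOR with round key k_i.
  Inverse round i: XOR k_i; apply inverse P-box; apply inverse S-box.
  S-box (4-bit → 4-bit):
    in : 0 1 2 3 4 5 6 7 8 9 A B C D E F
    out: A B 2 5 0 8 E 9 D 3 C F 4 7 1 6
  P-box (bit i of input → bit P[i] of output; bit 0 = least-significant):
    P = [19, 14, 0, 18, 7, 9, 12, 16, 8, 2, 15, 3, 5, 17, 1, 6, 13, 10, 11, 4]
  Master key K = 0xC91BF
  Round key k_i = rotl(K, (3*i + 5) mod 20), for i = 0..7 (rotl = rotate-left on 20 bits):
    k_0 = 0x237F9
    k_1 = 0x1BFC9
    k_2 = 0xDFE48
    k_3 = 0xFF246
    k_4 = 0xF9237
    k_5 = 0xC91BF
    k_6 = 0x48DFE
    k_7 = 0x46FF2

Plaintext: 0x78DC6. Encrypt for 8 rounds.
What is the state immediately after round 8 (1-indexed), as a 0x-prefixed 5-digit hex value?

s_0 = plaintext = 0x78DC6
s_1 = Round(s_0, k_0) = 0x6C68E
s_2 = Round(s_1, k_1) = 0x82357
s_3 = Round(s_2, k_2) = 0x25758
s_4 = Round(s_3, k_3) = 0x2F70F
s_5 = Round(s_4, k_4) = 0xCD53C
s_6 = Round(s_5, k_5) = 0xE8914
s_7 = Round(s_6, k_6) = 0x5AE18
s_8 = Round(s_7, k_7) = 0x96C21

0x96C21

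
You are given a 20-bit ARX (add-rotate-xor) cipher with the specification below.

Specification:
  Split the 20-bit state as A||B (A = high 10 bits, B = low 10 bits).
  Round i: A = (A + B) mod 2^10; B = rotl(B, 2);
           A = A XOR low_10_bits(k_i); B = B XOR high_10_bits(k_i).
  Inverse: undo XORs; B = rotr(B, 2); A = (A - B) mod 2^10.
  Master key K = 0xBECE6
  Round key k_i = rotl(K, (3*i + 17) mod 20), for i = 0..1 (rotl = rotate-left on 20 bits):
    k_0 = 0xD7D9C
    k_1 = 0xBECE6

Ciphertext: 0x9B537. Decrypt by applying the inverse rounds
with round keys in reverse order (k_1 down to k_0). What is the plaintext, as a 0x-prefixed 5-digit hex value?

s_0 = ciphertext = 0x9B537
s_1 = InvRound(s_0, k_1) = 0x660F3
s_2 = InvRound(s_1, k_0) = 0xC64EB

0xC64EB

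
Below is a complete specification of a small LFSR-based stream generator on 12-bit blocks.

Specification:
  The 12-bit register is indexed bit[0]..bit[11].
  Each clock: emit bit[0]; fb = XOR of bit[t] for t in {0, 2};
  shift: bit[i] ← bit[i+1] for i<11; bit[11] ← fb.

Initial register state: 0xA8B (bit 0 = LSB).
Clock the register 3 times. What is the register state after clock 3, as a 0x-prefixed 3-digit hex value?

reg_0 = 0xA8B
clock 1: out=1, reg = 0xD45
clock 2: out=1, reg = 0x6A2
clock 3: out=0, reg = 0x351

0x351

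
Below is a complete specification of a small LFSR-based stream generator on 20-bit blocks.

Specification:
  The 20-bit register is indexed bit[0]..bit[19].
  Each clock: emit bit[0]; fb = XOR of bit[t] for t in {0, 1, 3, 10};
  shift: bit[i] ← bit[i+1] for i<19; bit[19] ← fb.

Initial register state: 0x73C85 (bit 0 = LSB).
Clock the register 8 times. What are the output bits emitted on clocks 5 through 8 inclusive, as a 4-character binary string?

0001

reg_0 = 0x73C85
clock 1: out=1, reg = 0x39E42
clock 2: out=0, reg = 0x1CF21
clock 3: out=1, reg = 0x0E790
clock 4: out=0, reg = 0x873C8
clock 5: out=0, reg = 0xC39E4
clock 6: out=0, reg = 0x61CF2
clock 7: out=0, reg = 0x30E79
clock 8: out=1, reg = 0x9873C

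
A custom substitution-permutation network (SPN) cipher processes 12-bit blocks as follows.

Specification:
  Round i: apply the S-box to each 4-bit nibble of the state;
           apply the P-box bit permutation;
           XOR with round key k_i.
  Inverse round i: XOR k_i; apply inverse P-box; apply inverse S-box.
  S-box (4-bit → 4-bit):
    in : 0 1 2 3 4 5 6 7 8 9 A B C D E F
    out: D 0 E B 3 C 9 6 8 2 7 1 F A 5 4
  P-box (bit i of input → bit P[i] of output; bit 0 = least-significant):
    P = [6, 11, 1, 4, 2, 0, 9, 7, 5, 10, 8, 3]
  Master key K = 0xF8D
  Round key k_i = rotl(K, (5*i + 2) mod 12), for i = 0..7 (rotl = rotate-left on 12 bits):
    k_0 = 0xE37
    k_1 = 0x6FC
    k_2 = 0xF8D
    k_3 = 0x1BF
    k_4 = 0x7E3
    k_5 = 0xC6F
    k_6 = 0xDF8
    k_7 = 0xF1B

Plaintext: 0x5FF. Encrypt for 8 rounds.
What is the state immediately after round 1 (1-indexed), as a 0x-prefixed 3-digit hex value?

0xD3D

s_0 = plaintext = 0x5FF
s_1 = Round(s_0, k_0) = 0xD3D
s_2 = Round(s_1, k_1) = 0xA61
s_3 = Round(s_2, k_2) = 0xA29
s_4 = Round(s_3, k_3) = 0xE1E
s_5 = Round(s_4, k_4) = 0x681
s_6 = Round(s_5, k_5) = 0xCC7
s_7 = Round(s_6, k_6) = 0x257
s_8 = Round(s_7, k_7) = 0x091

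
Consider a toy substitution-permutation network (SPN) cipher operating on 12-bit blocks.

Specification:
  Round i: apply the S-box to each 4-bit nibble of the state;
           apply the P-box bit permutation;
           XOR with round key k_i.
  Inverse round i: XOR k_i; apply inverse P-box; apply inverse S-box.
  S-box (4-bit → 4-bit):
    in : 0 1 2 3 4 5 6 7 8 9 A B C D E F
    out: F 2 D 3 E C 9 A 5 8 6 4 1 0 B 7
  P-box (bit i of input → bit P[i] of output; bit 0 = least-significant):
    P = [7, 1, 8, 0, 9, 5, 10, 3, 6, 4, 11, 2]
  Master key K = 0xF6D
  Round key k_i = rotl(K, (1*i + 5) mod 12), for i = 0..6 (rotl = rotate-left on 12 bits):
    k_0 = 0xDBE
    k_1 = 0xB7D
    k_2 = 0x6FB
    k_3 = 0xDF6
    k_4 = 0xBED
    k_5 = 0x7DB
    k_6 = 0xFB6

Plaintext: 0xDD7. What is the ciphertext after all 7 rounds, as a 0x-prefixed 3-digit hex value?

0xB1F

s_0 = plaintext = 0xDD7
s_1 = Round(s_0, k_0) = 0xDBD
s_2 = Round(s_1, k_1) = 0xF7D
s_3 = Round(s_2, k_2) = 0xE83
s_4 = Round(s_3, k_3) = 0xB20
s_5 = Round(s_4, k_4) = 0x466
s_6 = Round(s_5, k_5) = 0xD46
s_7 = Round(s_6, k_6) = 0xB1F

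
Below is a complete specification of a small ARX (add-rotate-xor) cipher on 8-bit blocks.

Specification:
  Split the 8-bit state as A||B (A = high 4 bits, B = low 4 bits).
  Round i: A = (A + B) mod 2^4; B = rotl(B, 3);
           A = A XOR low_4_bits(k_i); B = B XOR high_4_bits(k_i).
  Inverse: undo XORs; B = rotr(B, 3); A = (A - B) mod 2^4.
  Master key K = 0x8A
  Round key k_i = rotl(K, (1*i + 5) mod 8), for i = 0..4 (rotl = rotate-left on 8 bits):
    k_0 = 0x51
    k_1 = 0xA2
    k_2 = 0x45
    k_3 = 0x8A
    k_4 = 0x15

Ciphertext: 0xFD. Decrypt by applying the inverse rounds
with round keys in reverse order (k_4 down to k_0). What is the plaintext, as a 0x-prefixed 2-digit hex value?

0x43

s_0 = ciphertext = 0xFD
s_1 = InvRound(s_0, k_4) = 0x19
s_2 = InvRound(s_1, k_3) = 0x92
s_3 = InvRound(s_2, k_2) = 0x0C
s_4 = InvRound(s_3, k_1) = 0x6C
s_5 = InvRound(s_4, k_0) = 0x43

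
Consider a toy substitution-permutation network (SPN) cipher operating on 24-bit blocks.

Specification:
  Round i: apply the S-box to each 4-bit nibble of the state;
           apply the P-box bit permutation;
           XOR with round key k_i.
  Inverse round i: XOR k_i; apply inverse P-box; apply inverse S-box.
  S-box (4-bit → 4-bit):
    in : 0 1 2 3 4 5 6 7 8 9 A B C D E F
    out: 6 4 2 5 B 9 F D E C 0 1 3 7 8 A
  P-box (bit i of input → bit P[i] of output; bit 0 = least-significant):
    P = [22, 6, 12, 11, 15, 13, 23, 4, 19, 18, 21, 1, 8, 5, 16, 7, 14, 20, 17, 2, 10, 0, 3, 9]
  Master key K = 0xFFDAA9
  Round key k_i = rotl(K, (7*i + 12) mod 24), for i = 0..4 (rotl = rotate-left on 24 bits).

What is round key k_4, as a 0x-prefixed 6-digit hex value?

K = 0xFFDAA9
k_0 = rotl(K, (7*0+12) mod 24) = rotl(K, 12) = 0xAA9FFD
k_1 = rotl(K, (7*1+12) mod 24) = rotl(K, 19) = 0x4FFED5
k_2 = rotl(K, (7*2+12) mod 24) = rotl(K, 2) = 0xFF6AA7
k_3 = rotl(K, (7*3+12) mod 24) = rotl(K, 9) = 0xB553FF
k_4 = rotl(K, (7*4+12) mod 24) = rotl(K, 16) = 0xA9FFDA

0xA9FFDA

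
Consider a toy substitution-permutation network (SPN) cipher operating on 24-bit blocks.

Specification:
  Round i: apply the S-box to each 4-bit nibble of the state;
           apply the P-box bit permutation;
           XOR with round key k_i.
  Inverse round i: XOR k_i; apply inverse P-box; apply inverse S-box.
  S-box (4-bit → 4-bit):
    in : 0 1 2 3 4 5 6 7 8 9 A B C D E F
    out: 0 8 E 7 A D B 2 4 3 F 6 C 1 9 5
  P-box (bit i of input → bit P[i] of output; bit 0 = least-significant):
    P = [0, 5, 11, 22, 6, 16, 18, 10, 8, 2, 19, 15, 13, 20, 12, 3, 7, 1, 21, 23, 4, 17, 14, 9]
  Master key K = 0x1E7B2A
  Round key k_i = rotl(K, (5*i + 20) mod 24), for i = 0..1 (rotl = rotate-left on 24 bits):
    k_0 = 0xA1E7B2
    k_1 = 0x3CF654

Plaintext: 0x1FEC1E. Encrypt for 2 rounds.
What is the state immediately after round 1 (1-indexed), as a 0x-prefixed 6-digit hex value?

s_0 = plaintext = 0x1FEC1E
s_1 = Round(s_0, k_0) = 0xC9413B
s_2 = Round(s_1, k_1) = 0x293CBE

0xC9413B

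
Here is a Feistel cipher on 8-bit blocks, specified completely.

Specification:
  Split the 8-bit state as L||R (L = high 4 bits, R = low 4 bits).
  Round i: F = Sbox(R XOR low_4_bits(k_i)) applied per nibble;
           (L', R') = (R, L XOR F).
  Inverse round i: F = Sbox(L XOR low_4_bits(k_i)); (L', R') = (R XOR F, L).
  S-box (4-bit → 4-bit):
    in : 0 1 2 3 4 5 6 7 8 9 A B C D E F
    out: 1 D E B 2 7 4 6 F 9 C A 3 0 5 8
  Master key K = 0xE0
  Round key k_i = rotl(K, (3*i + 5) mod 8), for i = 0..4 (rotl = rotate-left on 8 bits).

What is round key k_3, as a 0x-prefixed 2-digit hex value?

0x38

K = 0xE0
k_0 = rotl(K, (3*0+5) mod 8) = rotl(K, 5) = 0x1C
k_1 = rotl(K, (3*1+5) mod 8) = rotl(K, 0) = 0xE0
k_2 = rotl(K, (3*2+5) mod 8) = rotl(K, 3) = 0x07
k_3 = rotl(K, (3*3+5) mod 8) = rotl(K, 6) = 0x38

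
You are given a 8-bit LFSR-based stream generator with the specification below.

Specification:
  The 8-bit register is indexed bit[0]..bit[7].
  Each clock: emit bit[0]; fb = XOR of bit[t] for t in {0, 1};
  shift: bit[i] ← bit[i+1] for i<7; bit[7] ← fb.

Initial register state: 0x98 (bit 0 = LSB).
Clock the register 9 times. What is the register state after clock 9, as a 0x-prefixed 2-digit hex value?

0x6A

reg_0 = 0x98
clock 1: out=0, reg = 0x4C
clock 2: out=0, reg = 0x26
clock 3: out=0, reg = 0x93
clock 4: out=1, reg = 0x49
clock 5: out=1, reg = 0xA4
clock 6: out=0, reg = 0x52
clock 7: out=0, reg = 0xA9
clock 8: out=1, reg = 0xD4
clock 9: out=0, reg = 0x6A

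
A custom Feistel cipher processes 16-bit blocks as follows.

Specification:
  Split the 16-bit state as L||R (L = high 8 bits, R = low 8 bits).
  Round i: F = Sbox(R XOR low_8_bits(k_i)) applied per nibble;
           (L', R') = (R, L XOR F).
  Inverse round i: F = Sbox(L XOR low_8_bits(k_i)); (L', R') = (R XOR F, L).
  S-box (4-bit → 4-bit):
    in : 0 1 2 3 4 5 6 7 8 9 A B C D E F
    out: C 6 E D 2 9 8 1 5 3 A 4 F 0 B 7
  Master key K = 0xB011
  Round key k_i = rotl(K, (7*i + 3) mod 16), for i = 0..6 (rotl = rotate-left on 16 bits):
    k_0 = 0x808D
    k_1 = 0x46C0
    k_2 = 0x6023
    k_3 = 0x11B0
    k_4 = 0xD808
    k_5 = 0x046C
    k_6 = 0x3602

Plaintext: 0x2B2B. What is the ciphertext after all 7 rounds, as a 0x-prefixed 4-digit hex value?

0xFED7

s_0 = plaintext = 0x2B2B
s_1 = Round(s_0, k_0) = 0x2B83
s_2 = Round(s_1, k_1) = 0x8306
s_3 = Round(s_2, k_2) = 0x066A
s_4 = Round(s_3, k_3) = 0x6A0C
s_5 = Round(s_4, k_4) = 0x0CA8
s_6 = Round(s_5, k_5) = 0xA8FE
s_7 = Round(s_6, k_6) = 0xFED7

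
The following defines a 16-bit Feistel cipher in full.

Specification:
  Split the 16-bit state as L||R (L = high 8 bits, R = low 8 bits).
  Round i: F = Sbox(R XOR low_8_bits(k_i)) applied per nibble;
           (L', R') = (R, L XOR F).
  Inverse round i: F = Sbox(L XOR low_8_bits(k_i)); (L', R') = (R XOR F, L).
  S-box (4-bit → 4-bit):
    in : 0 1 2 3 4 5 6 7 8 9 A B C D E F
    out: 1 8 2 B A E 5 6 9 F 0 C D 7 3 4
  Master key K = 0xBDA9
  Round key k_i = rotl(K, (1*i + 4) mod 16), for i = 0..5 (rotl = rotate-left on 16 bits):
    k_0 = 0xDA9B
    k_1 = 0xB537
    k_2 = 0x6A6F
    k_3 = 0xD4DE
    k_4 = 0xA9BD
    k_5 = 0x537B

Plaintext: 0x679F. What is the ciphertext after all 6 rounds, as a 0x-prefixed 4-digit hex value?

0xBD48

s_0 = plaintext = 0x679F
s_1 = Round(s_0, k_0) = 0x9F7D
s_2 = Round(s_1, k_1) = 0x7D3F
s_3 = Round(s_2, k_2) = 0x3F9C
s_4 = Round(s_3, k_3) = 0x9C9D
s_5 = Round(s_4, k_4) = 0x9DBD
s_6 = Round(s_5, k_5) = 0xBD48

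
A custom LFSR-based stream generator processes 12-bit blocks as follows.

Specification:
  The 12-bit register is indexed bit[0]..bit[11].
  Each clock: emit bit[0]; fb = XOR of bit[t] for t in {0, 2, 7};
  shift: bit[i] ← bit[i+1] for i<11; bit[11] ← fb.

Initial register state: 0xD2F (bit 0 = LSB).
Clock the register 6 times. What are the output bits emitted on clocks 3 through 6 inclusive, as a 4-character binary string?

reg_0 = 0xD2F
clock 1: out=1, reg = 0x697
clock 2: out=1, reg = 0xB4B
clock 3: out=1, reg = 0xDA5
clock 4: out=1, reg = 0xED2
clock 5: out=0, reg = 0xF69
clock 6: out=1, reg = 0xFB4

1101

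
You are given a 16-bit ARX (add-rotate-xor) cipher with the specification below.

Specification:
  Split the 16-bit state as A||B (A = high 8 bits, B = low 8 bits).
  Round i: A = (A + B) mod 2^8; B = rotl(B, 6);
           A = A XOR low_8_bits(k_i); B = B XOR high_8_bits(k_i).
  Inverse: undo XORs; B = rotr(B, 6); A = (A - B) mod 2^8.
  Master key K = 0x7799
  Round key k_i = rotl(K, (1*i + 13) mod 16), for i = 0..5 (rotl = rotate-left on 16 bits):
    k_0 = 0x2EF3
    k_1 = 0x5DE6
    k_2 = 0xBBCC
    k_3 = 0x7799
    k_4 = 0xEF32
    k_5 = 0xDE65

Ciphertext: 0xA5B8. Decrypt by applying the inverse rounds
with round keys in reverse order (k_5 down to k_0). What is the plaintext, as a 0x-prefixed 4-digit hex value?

0x662D

s_0 = ciphertext = 0xA5B8
s_1 = InvRound(s_0, k_5) = 0x2799
s_2 = InvRound(s_1, k_4) = 0x3CD9
s_3 = InvRound(s_2, k_3) = 0xEBBA
s_4 = InvRound(s_3, k_2) = 0x2304
s_5 = InvRound(s_4, k_1) = 0x6065
s_6 = InvRound(s_5, k_0) = 0x662D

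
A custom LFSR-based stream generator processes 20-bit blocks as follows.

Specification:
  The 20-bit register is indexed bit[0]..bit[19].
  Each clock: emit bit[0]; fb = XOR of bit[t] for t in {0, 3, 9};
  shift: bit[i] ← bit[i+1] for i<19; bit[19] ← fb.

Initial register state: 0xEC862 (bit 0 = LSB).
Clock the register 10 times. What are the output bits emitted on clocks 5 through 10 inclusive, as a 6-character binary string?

011000

reg_0 = 0xEC862
clock 1: out=0, reg = 0x76431
clock 2: out=1, reg = 0xBB218
clock 3: out=0, reg = 0x5D90C
clock 4: out=0, reg = 0xAEC86
clock 5: out=0, reg = 0x57643
clock 6: out=1, reg = 0x2BB21
clock 7: out=1, reg = 0x15D90
clock 8: out=0, reg = 0x0AEC8
clock 9: out=0, reg = 0x05764
clock 10: out=0, reg = 0x82BB2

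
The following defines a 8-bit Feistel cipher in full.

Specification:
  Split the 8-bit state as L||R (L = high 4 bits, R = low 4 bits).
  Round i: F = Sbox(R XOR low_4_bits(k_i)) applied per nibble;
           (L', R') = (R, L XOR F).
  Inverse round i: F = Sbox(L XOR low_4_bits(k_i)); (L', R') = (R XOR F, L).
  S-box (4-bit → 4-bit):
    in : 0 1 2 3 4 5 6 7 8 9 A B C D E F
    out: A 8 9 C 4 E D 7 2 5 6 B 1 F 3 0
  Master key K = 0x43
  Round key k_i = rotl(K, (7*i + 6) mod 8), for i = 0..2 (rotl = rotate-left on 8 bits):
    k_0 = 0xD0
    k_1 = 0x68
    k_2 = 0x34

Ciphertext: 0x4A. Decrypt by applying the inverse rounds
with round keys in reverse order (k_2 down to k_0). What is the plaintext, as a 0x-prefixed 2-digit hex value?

0xD6

s_0 = ciphertext = 0x4A
s_1 = InvRound(s_0, k_2) = 0x04
s_2 = InvRound(s_1, k_1) = 0x60
s_3 = InvRound(s_2, k_0) = 0xD6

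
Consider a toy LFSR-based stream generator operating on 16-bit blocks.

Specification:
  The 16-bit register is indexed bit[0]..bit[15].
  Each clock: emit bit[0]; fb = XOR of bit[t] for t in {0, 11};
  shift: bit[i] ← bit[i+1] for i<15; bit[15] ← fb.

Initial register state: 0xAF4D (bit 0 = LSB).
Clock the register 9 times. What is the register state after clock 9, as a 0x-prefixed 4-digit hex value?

0x2C57

reg_0 = 0xAF4D
clock 1: out=1, reg = 0x57A6
clock 2: out=0, reg = 0x2BD3
clock 3: out=1, reg = 0x15E9
clock 4: out=1, reg = 0x8AF4
clock 5: out=0, reg = 0xC57A
clock 6: out=0, reg = 0x62BD
clock 7: out=1, reg = 0xB15E
clock 8: out=0, reg = 0x58AF
clock 9: out=1, reg = 0x2C57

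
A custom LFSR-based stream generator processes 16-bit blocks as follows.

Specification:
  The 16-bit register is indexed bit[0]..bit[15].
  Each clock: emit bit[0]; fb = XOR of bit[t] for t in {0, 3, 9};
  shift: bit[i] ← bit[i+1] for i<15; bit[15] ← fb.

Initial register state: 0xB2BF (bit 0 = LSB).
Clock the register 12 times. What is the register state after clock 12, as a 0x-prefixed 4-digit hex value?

0xC31B

reg_0 = 0xB2BF
clock 1: out=1, reg = 0xD95F
clock 2: out=1, reg = 0x6CAF
clock 3: out=1, reg = 0x3657
clock 4: out=1, reg = 0x1B2B
clock 5: out=1, reg = 0x8D95
clock 6: out=1, reg = 0xC6CA
clock 7: out=0, reg = 0x6365
clock 8: out=1, reg = 0x31B2
clock 9: out=0, reg = 0x18D9
clock 10: out=1, reg = 0x0C6C
clock 11: out=0, reg = 0x8636
clock 12: out=0, reg = 0xC31B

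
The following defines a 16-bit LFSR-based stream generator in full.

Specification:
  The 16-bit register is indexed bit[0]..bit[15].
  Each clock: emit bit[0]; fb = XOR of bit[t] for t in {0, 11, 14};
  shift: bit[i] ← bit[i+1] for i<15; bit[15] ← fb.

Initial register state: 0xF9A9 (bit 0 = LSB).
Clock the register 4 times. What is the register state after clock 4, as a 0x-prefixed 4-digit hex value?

reg_0 = 0xF9A9
clock 1: out=1, reg = 0xFCD4
clock 2: out=0, reg = 0x7E6A
clock 3: out=0, reg = 0x3F35
clock 4: out=1, reg = 0x1F9A

0x1F9A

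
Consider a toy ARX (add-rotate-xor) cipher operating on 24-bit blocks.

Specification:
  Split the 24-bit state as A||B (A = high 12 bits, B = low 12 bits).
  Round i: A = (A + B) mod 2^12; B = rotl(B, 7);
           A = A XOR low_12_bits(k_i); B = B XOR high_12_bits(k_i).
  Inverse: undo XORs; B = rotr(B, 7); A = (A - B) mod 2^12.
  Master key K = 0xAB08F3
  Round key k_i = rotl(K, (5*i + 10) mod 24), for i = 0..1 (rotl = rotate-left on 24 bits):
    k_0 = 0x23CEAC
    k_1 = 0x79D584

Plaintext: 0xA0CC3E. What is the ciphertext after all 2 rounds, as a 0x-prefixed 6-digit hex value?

s_0 = plaintext = 0xA0CC3E
s_1 = Round(s_0, k_0) = 0x8E6D5D
s_2 = Round(s_1, k_1) = 0x3C7977

0x3C7977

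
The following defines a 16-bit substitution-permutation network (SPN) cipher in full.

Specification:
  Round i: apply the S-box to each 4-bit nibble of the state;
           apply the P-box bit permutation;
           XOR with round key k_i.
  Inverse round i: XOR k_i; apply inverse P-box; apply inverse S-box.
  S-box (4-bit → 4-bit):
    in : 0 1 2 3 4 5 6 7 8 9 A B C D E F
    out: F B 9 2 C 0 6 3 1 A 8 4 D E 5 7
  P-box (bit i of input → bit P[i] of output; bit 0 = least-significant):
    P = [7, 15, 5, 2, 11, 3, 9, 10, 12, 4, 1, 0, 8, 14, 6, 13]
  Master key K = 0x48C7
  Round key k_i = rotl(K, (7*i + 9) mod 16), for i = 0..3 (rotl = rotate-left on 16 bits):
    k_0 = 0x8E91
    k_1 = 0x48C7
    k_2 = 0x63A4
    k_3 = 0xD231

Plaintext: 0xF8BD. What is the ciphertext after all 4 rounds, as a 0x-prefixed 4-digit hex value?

0x5435

s_0 = plaintext = 0xF8BD
s_1 = Round(s_0, k_0) = 0x5DF5
s_2 = Round(s_1, k_1) = 0x42DC
s_3 = Round(s_2, k_2) = 0x5549
s_4 = Round(s_3, k_3) = 0x5435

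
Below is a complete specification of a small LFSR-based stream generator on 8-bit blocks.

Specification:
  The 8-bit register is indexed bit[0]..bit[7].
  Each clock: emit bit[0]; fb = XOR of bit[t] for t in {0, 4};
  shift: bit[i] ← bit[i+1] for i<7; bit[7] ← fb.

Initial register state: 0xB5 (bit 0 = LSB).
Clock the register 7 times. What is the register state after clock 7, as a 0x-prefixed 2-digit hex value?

reg_0 = 0xB5
clock 1: out=1, reg = 0x5A
clock 2: out=0, reg = 0xAD
clock 3: out=1, reg = 0xD6
clock 4: out=0, reg = 0xEB
clock 5: out=1, reg = 0xF5
clock 6: out=1, reg = 0x7A
clock 7: out=0, reg = 0xBD

0xBD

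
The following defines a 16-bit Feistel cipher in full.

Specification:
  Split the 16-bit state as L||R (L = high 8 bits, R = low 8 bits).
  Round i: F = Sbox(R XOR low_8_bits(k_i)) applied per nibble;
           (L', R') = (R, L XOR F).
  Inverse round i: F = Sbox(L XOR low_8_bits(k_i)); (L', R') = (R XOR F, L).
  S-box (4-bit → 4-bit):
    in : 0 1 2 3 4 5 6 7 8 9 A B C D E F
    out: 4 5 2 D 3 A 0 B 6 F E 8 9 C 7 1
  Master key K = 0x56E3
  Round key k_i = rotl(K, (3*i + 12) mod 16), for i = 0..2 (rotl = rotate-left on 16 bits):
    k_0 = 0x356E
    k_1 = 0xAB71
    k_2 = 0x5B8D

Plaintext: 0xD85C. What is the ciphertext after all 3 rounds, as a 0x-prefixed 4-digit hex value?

s_0 = plaintext = 0xD85C
s_1 = Round(s_0, k_0) = 0x5C0A
s_2 = Round(s_1, k_1) = 0x0AE4
s_3 = Round(s_2, k_2) = 0xE405

0xE405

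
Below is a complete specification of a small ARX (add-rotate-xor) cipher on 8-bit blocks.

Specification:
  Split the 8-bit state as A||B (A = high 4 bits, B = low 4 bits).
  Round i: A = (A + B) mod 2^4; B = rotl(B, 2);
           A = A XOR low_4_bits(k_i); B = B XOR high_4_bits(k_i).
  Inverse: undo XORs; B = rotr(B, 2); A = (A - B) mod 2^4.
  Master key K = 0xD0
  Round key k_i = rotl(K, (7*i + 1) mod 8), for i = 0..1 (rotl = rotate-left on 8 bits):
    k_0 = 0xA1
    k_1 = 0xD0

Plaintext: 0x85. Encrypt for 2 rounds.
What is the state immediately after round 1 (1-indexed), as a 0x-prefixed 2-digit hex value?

0xCF

s_0 = plaintext = 0x85
s_1 = Round(s_0, k_0) = 0xCF
s_2 = Round(s_1, k_1) = 0xB2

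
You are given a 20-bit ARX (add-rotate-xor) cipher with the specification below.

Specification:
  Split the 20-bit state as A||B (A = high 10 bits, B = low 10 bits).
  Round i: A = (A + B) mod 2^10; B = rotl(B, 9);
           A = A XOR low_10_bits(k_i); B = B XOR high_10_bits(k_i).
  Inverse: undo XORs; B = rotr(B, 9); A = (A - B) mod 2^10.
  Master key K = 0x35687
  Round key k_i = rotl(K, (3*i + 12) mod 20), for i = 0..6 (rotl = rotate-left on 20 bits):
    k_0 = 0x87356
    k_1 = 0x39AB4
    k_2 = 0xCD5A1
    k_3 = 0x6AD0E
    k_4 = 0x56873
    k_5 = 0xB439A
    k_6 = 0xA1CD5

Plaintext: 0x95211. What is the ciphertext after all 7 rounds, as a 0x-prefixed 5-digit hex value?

0x8BCFC

s_0 = plaintext = 0x95211
s_1 = Round(s_0, k_0) = 0xCCD14
s_2 = Round(s_1, k_1) = 0xBCC6C
s_3 = Round(s_2, k_2) = 0xBFB03
s_4 = Round(s_3, k_3) = 0xC3E2A
s_5 = Round(s_4, k_4) = 0x5284F
s_6 = Round(s_5, k_5) = 0x80CF7
s_7 = Round(s_6, k_6) = 0x8BCFC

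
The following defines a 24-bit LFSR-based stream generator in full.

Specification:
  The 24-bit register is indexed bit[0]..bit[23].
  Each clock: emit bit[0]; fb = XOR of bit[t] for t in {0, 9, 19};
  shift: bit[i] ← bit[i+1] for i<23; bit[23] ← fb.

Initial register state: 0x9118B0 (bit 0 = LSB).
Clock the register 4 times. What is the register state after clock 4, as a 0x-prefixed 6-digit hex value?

reg_0 = 0x9118B0
clock 1: out=0, reg = 0x488C58
clock 2: out=0, reg = 0xA4462C
clock 3: out=0, reg = 0xD22316
clock 4: out=0, reg = 0xE9118B

0xE9118B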